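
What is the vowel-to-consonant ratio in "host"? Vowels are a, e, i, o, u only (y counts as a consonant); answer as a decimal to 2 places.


Word: "host"
Vowels (a,e,i,o,u): 1
Consonants: 3
Ratio = 1/3
= 0.33


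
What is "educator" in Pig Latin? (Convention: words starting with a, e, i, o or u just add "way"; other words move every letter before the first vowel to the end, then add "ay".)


Word: "educator"
Starts with vowel → add 'way'
Pig Latin = "educatorway"


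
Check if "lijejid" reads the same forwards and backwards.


Word: "lijejid"
Reversed: "dijejil"
Forward == Backward? lijejid != dijejil
Palindrome = No


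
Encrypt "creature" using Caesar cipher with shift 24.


Word: "creature"
Shift: 24
Each letter → (letter + shift) mod 26:
  'c' (2) + 24 = 0 → 'a'
  'r' (17) + 24 = 15 → 'p'
  'e' (4) + 24 = 2 → 'c'
  'a' (0) + 24 = 24 → 'y'
  't' (19) + 24 = 17 → 'r'
  'u' (20) + 24 = 18 → 's'
  'r' (17) + 24 = 15 → 'p'
  'e' (4) + 24 = 2 → 'c'
Result = "apcyrspc"


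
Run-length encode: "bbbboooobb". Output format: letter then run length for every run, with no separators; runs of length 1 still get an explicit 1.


String: "bbbboooobb"
Scanning for consecutive runs:
  'b' x 4
  'o' x 4
  'b' x 2
RLE = "b4o4b2"


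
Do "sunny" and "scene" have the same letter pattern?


Pattern of "sunny": [0, 1, 2, 2, 3]
Pattern of "scene": [0, 1, 2, 3, 2]
Patterns do not match
Same pattern = No


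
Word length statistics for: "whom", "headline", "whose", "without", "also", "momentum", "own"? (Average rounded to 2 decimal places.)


Lengths: "whom"=4, "headline"=8, "whose"=5, "without"=7, "also"=4, "momentum"=8, "own"=3
Sum = 39, Count = 7
Average = 39/7 = 5.57
= avg=5.57, min=3, max=8


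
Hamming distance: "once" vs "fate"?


Comparing character by character (same length = 4):
  Pos 0: 'o' vs 'f' !=
  Pos 1: 'n' vs 'a' !=
  Pos 2: 'c' vs 't' !=
  Pos 3: 'e' vs 'e' =
Hamming distance = 3


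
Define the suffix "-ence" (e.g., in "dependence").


Suffix: -ence
As in: dependence -> depend + -ence
Meaning = state of


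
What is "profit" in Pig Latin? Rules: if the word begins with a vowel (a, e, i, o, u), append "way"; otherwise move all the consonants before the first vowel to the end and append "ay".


Word: "profit"
Starts with consonant(s) → move to end, add 'ay'
Consonant cluster: "pr"
Pig Latin = "ofitpray"


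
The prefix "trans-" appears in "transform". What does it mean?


Prefix: trans-
Example: transform = trans- + form
Meaning = across


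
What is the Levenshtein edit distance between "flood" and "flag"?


Word 1: "flood" (length 5)
Word 2: "flag" (length 4)
One optimal edit sequence (insert/delete/substitute each cost 1):
  1. keep 'f'
  2. keep 'l'
  3. delete 'o'  (+1)
  4. substitute 'o' -> 'a'  (+1)
  5. substitute 'd' -> 'g'  (+1)
Total edit operations: 3
Edit distance = 3


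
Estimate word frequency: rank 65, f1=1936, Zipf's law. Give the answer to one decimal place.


Zipf's law: f(r) = f(1) / r
f(1) = 1936
f(65) = 1936 / 65
= 29.8 occurrences


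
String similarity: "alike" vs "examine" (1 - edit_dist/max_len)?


Word 1: "alike" (length 5)
Word 2: "examine" (length 7)
One optimal edit sequence:
  1. insert 'e'  (+1)
  2. insert 'x'  (+1)
  3. keep 'a'
  4. substitute 'l' -> 'm'  (+1)
  5. keep 'i'
  6. substitute 'k' -> 'n'  (+1)
  7. keep 'e'
Edit distance = 4
Max length = max(5, 7) = 7
Similarity = 1 - 4/7
= 0.4286


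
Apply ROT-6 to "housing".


Word: "housing"
Shift: 6
Each letter → (letter + shift) mod 26:
  'h' (7) + 6 = 13 → 'n'
  'o' (14) + 6 = 20 → 'u'
  'u' (20) + 6 = 0 → 'a'
  's' (18) + 6 = 24 → 'y'
  'i' (8) + 6 = 14 → 'o'
  'n' (13) + 6 = 19 → 't'
  'g' (6) + 6 = 12 → 'm'
Result = "nuayotm"


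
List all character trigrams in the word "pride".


Word: "pride" (length 5)
Number of trigrams = 5 - 3 + 1 = 3
  Position 0: "pri"
  Position 1: "rid"
  Position 2: "ide"
Trigrams = "pri", "rid", "ide"


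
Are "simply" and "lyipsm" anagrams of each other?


Word 1: "simply" → sorted: ilmpsy
Word 2: "lyipsm" → sorted: ilmpsy
Same letters? ilmpsy == ilmpsy
Anagram = Yes


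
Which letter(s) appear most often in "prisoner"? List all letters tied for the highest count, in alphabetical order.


Word: "prisoner"
Letter counts:
  'e': 1
  'i': 1
  'n': 1
  'o': 1
  'p': 1
  'r': 2
  's': 1
Maximum count = 2
Most frequent = 'r' (2 times each)


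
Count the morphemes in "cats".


Word: "cats"
Morphemes: cat / -s
Each morpheme carries meaning
= 2 morphemes


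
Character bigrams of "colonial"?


Word: "colonial" (length 8)
Number of bigrams = 8 - 2 + 1 = 7
  Position 0: "co"
  Position 1: "ol"
  Position 2: "lo"
  Position 3: "on"
  Position 4: "ni"
  Position 5: "ia"
  Position 6: "al"
Bigrams = "co", "ol", "lo", "on", "ni", "ia", "al"


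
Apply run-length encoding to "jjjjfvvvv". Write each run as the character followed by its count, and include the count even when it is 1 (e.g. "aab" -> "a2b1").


String: "jjjjfvvvv"
Scanning for consecutive runs:
  'j' x 4
  'f' x 1
  'v' x 4
RLE = "j4f1v4"


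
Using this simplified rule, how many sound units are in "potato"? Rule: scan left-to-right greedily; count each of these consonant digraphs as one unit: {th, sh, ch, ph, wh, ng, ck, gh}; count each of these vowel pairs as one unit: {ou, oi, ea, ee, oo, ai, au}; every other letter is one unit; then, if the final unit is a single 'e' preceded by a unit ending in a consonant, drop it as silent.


Word: "potato" (6 letters)
Left-to-right scan:
  [1] 'p' (letter)
  [2] 'o' (letter)
  [3] 't' (letter)
  [4] 'a' (letter)
  [5] 't' (letter)
  [6] 'o' (letter)
Units from scan: 6
Sound units = 6 units


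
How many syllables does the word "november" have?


Word: "november"
Syllable breakdown: no-vem-ber
Counting: 3 parts
= 3 syllables


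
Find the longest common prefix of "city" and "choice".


Word 1: "city"
Word 2: "choice"
Comparing from start:
  Pos 0: 'c' == 'c'
  Pos 1: 'i' != 'h' (stop)
LCP = "c" (length 1)


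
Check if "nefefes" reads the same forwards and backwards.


Word: "nefefes"
Reversed: "sefefen"
Forward == Backward? nefefes != sefefen
Palindrome = No


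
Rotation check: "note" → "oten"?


Word: "note", Candidate: "oten"
Method: check if candidate is substring of word+word
"notenote" contains "oten"? Yes
Is rotation = Yes


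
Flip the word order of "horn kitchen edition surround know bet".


Original: "horn kitchen edition surround know bet"
Words (1..n): horn | kitchen | edition | surround | know | bet
Reversed (n..1): bet | know | surround | edition | kitchen | horn
Result = "bet know surround edition kitchen horn"


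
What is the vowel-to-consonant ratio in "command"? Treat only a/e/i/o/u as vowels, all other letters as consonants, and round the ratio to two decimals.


Word: "command"
Vowels (a,e,i,o,u): 2
Consonants: 5
Ratio = 2/5
= 0.40


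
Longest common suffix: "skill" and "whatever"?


Word 1: "skill"
Word 2: "whatever"
Comparing from end:
  Pos -1: 'l' != 'r' (stop)
LCS = "" (length 0)


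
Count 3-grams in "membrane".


Word: "membrane" (length 8)
Number of 3-grams = length - 3 + 1 = 8 - 3 + 1
= 6


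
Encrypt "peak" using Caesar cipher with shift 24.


Word: "peak"
Shift: 24
Each letter → (letter + shift) mod 26:
  'p' (15) + 24 = 13 → 'n'
  'e' (4) + 24 = 2 → 'c'
  'a' (0) + 24 = 24 → 'y'
  'k' (10) + 24 = 8 → 'i'
Result = "ncyi"


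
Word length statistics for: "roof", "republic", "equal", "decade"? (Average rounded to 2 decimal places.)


Lengths: "roof"=4, "republic"=8, "equal"=5, "decade"=6
Sum = 23, Count = 4
Average = 23/4 = 5.75
= avg=5.75, min=4, max=8


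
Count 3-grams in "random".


Word: "random" (length 6)
Number of 3-grams = length - 3 + 1 = 6 - 3 + 1
= 4


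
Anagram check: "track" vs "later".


Word 1: "track" → sorted: ackrt
Word 2: "later" → sorted: aelrt
Same letters? ackrt != aelrt
Anagram = No


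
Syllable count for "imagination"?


Word: "imagination"
Syllable breakdown: i | mag | i | na | tion
Counting: 5 parts
= 5 syllables


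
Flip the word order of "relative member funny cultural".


Original: "relative member funny cultural"
Words (1..n): relative | member | funny | cultural
Reversed (n..1): cultural | funny | member | relative
Result = "cultural funny member relative"


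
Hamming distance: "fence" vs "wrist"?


Comparing character by character (same length = 5):
  Pos 0: 'f' vs 'w' !=
  Pos 1: 'e' vs 'r' !=
  Pos 2: 'n' vs 'i' !=
  Pos 3: 'c' vs 's' !=
  Pos 4: 'e' vs 't' !=
Hamming distance = 5


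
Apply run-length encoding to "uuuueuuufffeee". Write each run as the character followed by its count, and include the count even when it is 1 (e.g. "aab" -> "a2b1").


String: "uuuueuuufffeee"
Scanning for consecutive runs:
  'u' x 4
  'e' x 1
  'u' x 3
  'f' x 3
  'e' x 3
RLE = "u4e1u3f3e3"


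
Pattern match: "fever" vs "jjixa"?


Pattern of "fever": [0, 1, 2, 1, 3]
Pattern of "jjixa": [0, 0, 1, 2, 3]
Patterns do not match
Same pattern = No


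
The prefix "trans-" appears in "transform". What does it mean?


Prefix: trans-
As in: transform -> trans- + form
Meaning = across


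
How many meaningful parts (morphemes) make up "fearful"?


Word: "fearful"
Morphemes: fear | -ful
Each morpheme carries meaning
= 2 morphemes


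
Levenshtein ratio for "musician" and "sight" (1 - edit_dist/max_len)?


Word 1: "musician" (length 8)
Word 2: "sight" (length 5)
One optimal edit sequence:
  1. delete 'm'  (+1)
  2. delete 'u'  (+1)
  3. keep 's'
  4. keep 'i'
  5. delete 'c'  (+1)
  6. substitute 'i' -> 'g'  (+1)
  7. substitute 'a' -> 'h'  (+1)
  8. substitute 'n' -> 't'  (+1)
Edit distance = 6
Max length = max(8, 5) = 8
Similarity = 1 - 6/8
= 0.2500


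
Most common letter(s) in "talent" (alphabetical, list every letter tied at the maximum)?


Word: "talent"
Letter counts:
  'a': 1
  'e': 1
  'l': 1
  'n': 1
  't': 2
Maximum count = 2
Most frequent = 't' (2 times each)


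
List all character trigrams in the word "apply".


Word: "apply" (length 5)
Number of trigrams = 5 - 3 + 1 = 3
  Position 0: "app"
  Position 1: "ppl"
  Position 2: "ply"
Trigrams = "app", "ppl", "ply"


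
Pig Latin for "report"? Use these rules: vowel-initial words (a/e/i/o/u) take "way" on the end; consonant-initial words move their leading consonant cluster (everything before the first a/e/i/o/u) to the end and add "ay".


Word: "report"
Starts with consonant(s) → move to end, add 'ay'
Consonant cluster: "r"
Pig Latin = "eportray"


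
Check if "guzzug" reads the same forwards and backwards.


Word: "guzzug"
Reversed: "guzzug"
Forward == Backward? guzzug == guzzug
Palindrome = Yes


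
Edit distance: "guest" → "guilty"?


Word 1: "guest" (length 5)
Word 2: "guilty" (length 6)
One optimal edit sequence (insert/delete/substitute each cost 1):
  1. keep 'g'
  2. keep 'u'
  3. substitute 'e' -> 'i'  (+1)
  4. substitute 's' -> 'l'  (+1)
  5. keep 't'
  6. insert 'y'  (+1)
Total edit operations: 3
Edit distance = 3


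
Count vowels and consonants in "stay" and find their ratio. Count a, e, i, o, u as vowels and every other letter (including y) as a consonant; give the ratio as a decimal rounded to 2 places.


Word: "stay"
Vowels (a,e,i,o,u): 1
Consonants: 3
Ratio = 1/3
= 0.33


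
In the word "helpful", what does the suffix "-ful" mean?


Suffix: -ful
Example: helpful = help + -ful
Meaning = full of


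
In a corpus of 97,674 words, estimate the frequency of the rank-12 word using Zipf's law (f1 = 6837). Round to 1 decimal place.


Zipf's law: f(r) = f(1) / r
f(1) = 6837
f(12) = 6837 / 12
= 569.8 occurrences


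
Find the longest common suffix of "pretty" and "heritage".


Word 1: "pretty"
Word 2: "heritage"
Comparing from end:
  Pos -1: 'y' != 'e' (stop)
LCS = "" (length 0)


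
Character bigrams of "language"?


Word: "language" (length 8)
Number of bigrams = 8 - 2 + 1 = 7
  Position 0: "la"
  Position 1: "an"
  Position 2: "ng"
  Position 3: "gu"
  Position 4: "ua"
  Position 5: "ag"
  Position 6: "ge"
Bigrams = "la", "an", "ng", "gu", "ua", "ag", "ge"


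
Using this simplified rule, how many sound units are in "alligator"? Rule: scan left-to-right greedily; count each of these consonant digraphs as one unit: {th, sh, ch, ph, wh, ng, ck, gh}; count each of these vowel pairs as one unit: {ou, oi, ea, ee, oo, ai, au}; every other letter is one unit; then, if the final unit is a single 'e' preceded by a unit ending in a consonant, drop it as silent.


Word: "alligator" (9 letters)
Left-to-right scan:
  [1] 'a' (letter)
  [2] 'l' (letter)
  [3] 'l' (letter)
  [4] 'i' (letter)
  [5] 'g' (letter)
  [6] 'a' (letter)
  [7] 't' (letter)
  [8] 'o' (letter)
  [9] 'r' (letter)
Units from scan: 9
Sound units = 9 units


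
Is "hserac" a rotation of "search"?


Word: "search", Candidate: "hserac"
Method: check if candidate is substring of word+word
"searchsearch" contains "hserac"? No
Is rotation = No


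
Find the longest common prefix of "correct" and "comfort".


Word 1: "correct"
Word 2: "comfort"
Comparing from start:
  Pos 0: 'c' == 'c'
  Pos 1: 'o' == 'o'
  Pos 2: 'r' != 'm' (stop)
LCP = "co" (length 2)


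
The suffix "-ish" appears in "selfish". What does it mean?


Suffix: -ish
As in: selfish -> self + -ish
Meaning = somewhat / having the qualities of


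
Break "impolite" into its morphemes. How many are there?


Word: "impolite"
Morphemes: im- | polite
Each morpheme carries meaning
= 2 morphemes


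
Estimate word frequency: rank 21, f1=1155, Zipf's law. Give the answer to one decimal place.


Zipf's law: f(r) = f(1) / r
f(1) = 1155
f(21) = 1155 / 21
= 55.0 occurrences


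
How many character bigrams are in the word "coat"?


Word: "coat" (length 4)
Number of 2-grams = length - 2 + 1 = 4 - 2 + 1
= 3


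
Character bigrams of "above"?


Word: "above" (length 5)
Number of bigrams = 5 - 2 + 1 = 4
  Position 0: "ab"
  Position 1: "bo"
  Position 2: "ov"
  Position 3: "ve"
Bigrams = "ab", "bo", "ov", "ve"


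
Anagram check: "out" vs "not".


Word 1: "out" → sorted: otu
Word 2: "not" → sorted: not
Same letters? otu != not
Anagram = No


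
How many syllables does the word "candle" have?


Word: "candle"
Syllable breakdown: can | dle
Counting: 2 parts
= 2 syllables


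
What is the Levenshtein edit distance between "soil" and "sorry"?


Word 1: "soil" (length 4)
Word 2: "sorry" (length 5)
One optimal edit sequence (insert/delete/substitute each cost 1):
  1. keep 's'
  2. keep 'o'
  3. insert 'r'  (+1)
  4. substitute 'i' -> 'r'  (+1)
  5. substitute 'l' -> 'y'  (+1)
Total edit operations: 3
Edit distance = 3


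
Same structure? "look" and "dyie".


Pattern of "look": [0, 1, 1, 2]
Pattern of "dyie": [0, 1, 2, 3]
Patterns do not match
Same pattern = No


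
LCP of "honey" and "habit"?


Word 1: "honey"
Word 2: "habit"
Comparing from start:
  Pos 0: 'h' == 'h'
  Pos 1: 'o' != 'a' (stop)
LCP = "h" (length 1)


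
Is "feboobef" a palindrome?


Word: "feboobef"
Reversed: "feboobef"
Forward == Backward? feboobef == feboobef
Palindrome = Yes


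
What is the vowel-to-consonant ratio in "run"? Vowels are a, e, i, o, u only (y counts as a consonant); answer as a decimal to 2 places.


Word: "run"
Vowels (a,e,i,o,u): 1
Consonants: 2
Ratio = 1/2
= 0.50


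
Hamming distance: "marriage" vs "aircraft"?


Comparing character by character (same length = 8):
  Pos 0: 'm' vs 'a' !=
  Pos 1: 'a' vs 'i' !=
  Pos 2: 'r' vs 'r' =
  Pos 3: 'r' vs 'c' !=
  Pos 4: 'i' vs 'r' !=
  Pos 5: 'a' vs 'a' =
  Pos 6: 'g' vs 'f' !=
  Pos 7: 'e' vs 't' !=
Hamming distance = 6


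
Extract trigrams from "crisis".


Word: "crisis" (length 6)
Number of trigrams = 6 - 3 + 1 = 4
  Position 0: "cri"
  Position 1: "ris"
  Position 2: "isi"
  Position 3: "sis"
Trigrams = "cri", "ris", "isi", "sis"


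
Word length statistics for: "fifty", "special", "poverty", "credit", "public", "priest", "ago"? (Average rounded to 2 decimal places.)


Lengths: "fifty"=5, "special"=7, "poverty"=7, "credit"=6, "public"=6, "priest"=6, "ago"=3
Sum = 40, Count = 7
Average = 40/7 = 5.71
= avg=5.71, min=3, max=7


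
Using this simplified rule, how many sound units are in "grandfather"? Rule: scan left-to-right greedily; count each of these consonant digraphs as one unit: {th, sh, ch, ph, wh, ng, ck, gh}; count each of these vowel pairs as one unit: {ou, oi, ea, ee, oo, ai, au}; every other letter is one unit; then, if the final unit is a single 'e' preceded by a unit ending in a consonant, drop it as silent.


Word: "grandfather" (11 letters)
Left-to-right scan:
  (1) 'g' (letter)
  (2) 'r' (letter)
  (3) 'a' (letter)
  (4) 'n' (letter)
  (5) 'd' (letter)
  (6) 'f' (letter)
  (7) 'a' (letter)
  (8) 'th' (digraph)
  (9) 'e' (letter)
  (10) 'r' (letter)
Units from scan: 10
Sound units = 10 units


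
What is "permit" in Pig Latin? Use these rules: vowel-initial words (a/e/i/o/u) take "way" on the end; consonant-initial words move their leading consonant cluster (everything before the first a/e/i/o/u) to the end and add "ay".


Word: "permit"
Starts with consonant(s) → move to end, add 'ay'
Consonant cluster: "p"
Pig Latin = "ermitpay"


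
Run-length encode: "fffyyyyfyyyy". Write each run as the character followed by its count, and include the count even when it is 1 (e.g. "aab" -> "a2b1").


String: "fffyyyyfyyyy"
Scanning for consecutive runs:
  'f' x 3
  'y' x 4
  'f' x 1
  'y' x 4
RLE = "f3y4f1y4"


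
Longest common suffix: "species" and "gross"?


Word 1: "species"
Word 2: "gross"
Comparing from end:
  Pos -1: 's' == 's'
  Pos -2: 'e' != 's' (stop)
LCS = "s" (length 1)


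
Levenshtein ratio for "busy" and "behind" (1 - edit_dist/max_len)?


Word 1: "busy" (length 4)
Word 2: "behind" (length 6)
One optimal edit sequence:
  1. keep 'b'
  2. insert 'e'  (+1)
  3. insert 'h'  (+1)
  4. substitute 'u' -> 'i'  (+1)
  5. substitute 's' -> 'n'  (+1)
  6. substitute 'y' -> 'd'  (+1)
Edit distance = 5
Max length = max(4, 6) = 6
Similarity = 1 - 5/6
= 0.1667


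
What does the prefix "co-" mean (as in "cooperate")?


Prefix: co-
As in: cooperate -> co- + operate
Meaning = together


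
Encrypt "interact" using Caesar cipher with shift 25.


Word: "interact"
Shift: 25
Each letter → (letter + shift) mod 26:
  'i' (8) + 25 = 7 → 'h'
  'n' (13) + 25 = 12 → 'm'
  't' (19) + 25 = 18 → 's'
  'e' (4) + 25 = 3 → 'd'
  'r' (17) + 25 = 16 → 'q'
  'a' (0) + 25 = 25 → 'z'
  'c' (2) + 25 = 1 → 'b'
  't' (19) + 25 = 18 → 's'
Result = "hmsdqzbs"


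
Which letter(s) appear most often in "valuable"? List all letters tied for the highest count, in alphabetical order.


Word: "valuable"
Letter counts:
  'a': 2
  'b': 1
  'e': 1
  'l': 2
  'u': 1
  'v': 1
Maximum count = 2
Most frequent = 'a', 'l' (2 times each)


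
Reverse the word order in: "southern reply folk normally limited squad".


Original: "southern reply folk normally limited squad"
Words (1..n): southern | reply | folk | normally | limited | squad
Reversed (n..1): squad | limited | normally | folk | reply | southern
Result = "squad limited normally folk reply southern"


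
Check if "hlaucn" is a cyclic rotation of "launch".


Word: "launch", Candidate: "hlaucn"
Method: check if candidate is substring of word+word
"launchlaunch" contains "hlaucn"? No
Is rotation = No


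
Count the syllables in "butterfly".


Word: "butterfly"
Syllable breakdown: but-ter-fly
Counting: 3 parts
= 3 syllables


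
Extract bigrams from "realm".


Word: "realm" (length 5)
Number of bigrams = 5 - 2 + 1 = 4
  Position 0: "re"
  Position 1: "ea"
  Position 2: "al"
  Position 3: "lm"
Bigrams = "re", "ea", "al", "lm"


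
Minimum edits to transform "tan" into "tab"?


Word 1: "tan" (length 3)
Word 2: "tab" (length 3)
One optimal edit sequence (insert/delete/substitute each cost 1):
  1. keep 't'
  2. keep 'a'
  3. substitute 'n' -> 'b'  (+1)
Total edit operations: 1
Edit distance = 1


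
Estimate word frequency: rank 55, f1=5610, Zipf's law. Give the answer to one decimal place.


Zipf's law: f(r) = f(1) / r
f(1) = 5610
f(55) = 5610 / 55
= 102.0 occurrences


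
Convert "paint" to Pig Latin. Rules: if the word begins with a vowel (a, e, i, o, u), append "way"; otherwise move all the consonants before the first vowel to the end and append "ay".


Word: "paint"
Starts with consonant(s) → move to end, add 'ay'
Consonant cluster: "p"
Pig Latin = "aintpay"


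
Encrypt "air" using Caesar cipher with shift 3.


Word: "air"
Shift: 3
Each letter → (letter + shift) mod 26:
  'a' (0) + 3 = 3 → 'd'
  'i' (8) + 3 = 11 → 'l'
  'r' (17) + 3 = 20 → 'u'
Result = "dlu"


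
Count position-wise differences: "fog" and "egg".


Comparing character by character (same length = 3):
  Pos 0: 'f' vs 'e' !=
  Pos 1: 'o' vs 'g' !=
  Pos 2: 'g' vs 'g' =
Hamming distance = 2


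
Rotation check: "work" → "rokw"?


Word: "work", Candidate: "rokw"
Method: check if candidate is substring of word+word
"workwork" contains "rokw"? No
Is rotation = No


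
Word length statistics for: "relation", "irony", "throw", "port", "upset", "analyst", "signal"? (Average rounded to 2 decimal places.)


Lengths: "relation"=8, "irony"=5, "throw"=5, "port"=4, "upset"=5, "analyst"=7, "signal"=6
Sum = 40, Count = 7
Average = 40/7 = 5.71
= avg=5.71, min=4, max=8


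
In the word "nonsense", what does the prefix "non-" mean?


Prefix: non-
Example: nonsense (non- + sense)
Meaning = not


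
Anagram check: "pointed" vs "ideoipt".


Word 1: "pointed" → sorted: deinopt
Word 2: "ideoipt" → sorted: deiiopt
Same letters? deinopt != deiiopt
Anagram = No


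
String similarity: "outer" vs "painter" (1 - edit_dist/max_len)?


Word 1: "outer" (length 5)
Word 2: "painter" (length 7)
One optimal edit sequence:
  1. insert 'p'  (+1)
  2. insert 'a'  (+1)
  3. substitute 'o' -> 'i'  (+1)
  4. substitute 'u' -> 'n'  (+1)
  5. keep 't'
  6. keep 'e'
  7. keep 'r'
Edit distance = 4
Max length = max(5, 7) = 7
Similarity = 1 - 4/7
= 0.4286


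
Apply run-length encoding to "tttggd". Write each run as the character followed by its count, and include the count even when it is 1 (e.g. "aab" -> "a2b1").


String: "tttggd"
Scanning for consecutive runs:
  't' x 3
  'g' x 2
  'd' x 1
RLE = "t3g2d1"


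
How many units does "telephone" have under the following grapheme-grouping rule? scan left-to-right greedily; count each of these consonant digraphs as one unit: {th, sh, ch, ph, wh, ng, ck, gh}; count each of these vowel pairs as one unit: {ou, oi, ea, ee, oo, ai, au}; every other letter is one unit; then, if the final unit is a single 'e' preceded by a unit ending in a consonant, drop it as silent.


Word: "telephone" (9 letters)
Left-to-right scan:
  (1) 't' (letter)
  (2) 'e' (letter)
  (3) 'l' (letter)
  (4) 'e' (letter)
  (5) 'ph' (digraph)
  (6) 'o' (letter)
  (7) 'n' (letter)
  (8) 'e' (letter)
Units from scan: 8
Final unit is 'e' after a consonant -> drop as silent (-1)
Sound units = 7 units


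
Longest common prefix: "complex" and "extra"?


Word 1: "complex"
Word 2: "extra"
Comparing from start:
  Pos 0: 'c' != 'e' (stop)
LCP = "" (length 0)


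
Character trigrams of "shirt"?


Word: "shirt" (length 5)
Number of trigrams = 5 - 3 + 1 = 3
  Position 0: "shi"
  Position 1: "hir"
  Position 2: "irt"
Trigrams = "shi", "hir", "irt"


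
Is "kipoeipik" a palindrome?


Word: "kipoeipik"
Reversed: "kipieopik"
Forward == Backward? kipoeipik != kipieopik
Palindrome = No


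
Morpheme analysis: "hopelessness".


Word: "hopelessness"
Morphemes: hope + -less + -ness
Each morpheme carries meaning
= 3 morphemes


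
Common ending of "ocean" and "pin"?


Word 1: "ocean"
Word 2: "pin"
Comparing from end:
  Pos -1: 'n' == 'n'
  Pos -2: 'a' != 'i' (stop)
LCS = "n" (length 1)


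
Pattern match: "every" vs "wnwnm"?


Pattern of "every": [0, 1, 0, 2, 3]
Pattern of "wnwnm": [0, 1, 0, 1, 2]
Patterns do not match
Same pattern = No


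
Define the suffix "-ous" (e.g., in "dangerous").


Suffix: -ous
As in: dangerous -> danger + -ous
Meaning = having quality of


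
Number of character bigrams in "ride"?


Word: "ride" (length 4)
Number of 2-grams = length - 2 + 1 = 4 - 2 + 1
= 3


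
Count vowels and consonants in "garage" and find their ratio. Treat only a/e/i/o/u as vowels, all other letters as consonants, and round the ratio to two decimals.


Word: "garage"
Vowels (a,e,i,o,u): 3
Consonants: 3
Ratio = 3/3
= 1.00


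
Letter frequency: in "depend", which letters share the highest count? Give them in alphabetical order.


Word: "depend"
Letter counts:
  'd': 2
  'e': 2
  'n': 1
  'p': 1
Maximum count = 2
Most frequent = 'd', 'e' (2 times each)


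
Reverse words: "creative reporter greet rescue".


Original: "creative reporter greet rescue"
Words (1..n): creative | reporter | greet | rescue
Reversed (n..1): rescue | greet | reporter | creative
Result = "rescue greet reporter creative"


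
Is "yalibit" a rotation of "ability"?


Word: "ability", Candidate: "yalibit"
Method: check if candidate is substring of word+word
"abilityability" contains "yalibit"? No
Is rotation = No


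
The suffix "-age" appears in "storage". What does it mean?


Suffix: -age
Example: storage = store + -age, with a spelling change
Meaning = result / collection


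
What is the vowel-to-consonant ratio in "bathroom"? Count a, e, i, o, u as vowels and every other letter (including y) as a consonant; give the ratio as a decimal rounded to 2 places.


Word: "bathroom"
Vowels (a,e,i,o,u): 3
Consonants: 5
Ratio = 3/5
= 0.60


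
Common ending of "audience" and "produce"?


Word 1: "audience"
Word 2: "produce"
Comparing from end:
  Pos -1: 'e' == 'e'
  Pos -2: 'c' == 'c'
  Pos -3: 'n' != 'u' (stop)
LCS = "ce" (length 2)


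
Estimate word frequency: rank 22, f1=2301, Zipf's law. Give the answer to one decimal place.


Zipf's law: f(r) = f(1) / r
f(1) = 2301
f(22) = 2301 / 22
= 104.6 occurrences


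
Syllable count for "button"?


Word: "button"
Syllable breakdown: but-ton
Counting: 2 parts
= 2 syllables


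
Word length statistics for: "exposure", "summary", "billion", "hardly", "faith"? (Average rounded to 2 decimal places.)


Lengths: "exposure"=8, "summary"=7, "billion"=7, "hardly"=6, "faith"=5
Sum = 33, Count = 5
Average = 33/5 = 6.60
= avg=6.60, min=5, max=8


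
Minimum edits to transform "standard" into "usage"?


Word 1: "standard" (length 8)
Word 2: "usage" (length 5)
One optimal edit sequence (insert/delete/substitute each cost 1):
  1. delete 's'  (+1)
  2. delete 't'  (+1)
  3. delete 'a'  (+1)
  4. substitute 'n' -> 'u'  (+1)
  5. substitute 'd' -> 's'  (+1)
  6. keep 'a'
  7. substitute 'r' -> 'g'  (+1)
  8. substitute 'd' -> 'e'  (+1)
Total edit operations: 7
Edit distance = 7


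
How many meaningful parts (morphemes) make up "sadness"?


Word: "sadness"
Morphemes: sad / -ness
Each morpheme carries meaning
= 2 morphemes


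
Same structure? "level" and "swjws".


Pattern of "level": [0, 1, 2, 1, 0]
Pattern of "swjws": [0, 1, 2, 1, 0]
Patterns match
Same pattern = Yes


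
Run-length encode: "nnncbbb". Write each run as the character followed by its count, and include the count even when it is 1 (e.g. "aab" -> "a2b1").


String: "nnncbbb"
Scanning for consecutive runs:
  'n' x 3
  'c' x 1
  'b' x 3
RLE = "n3c1b3"


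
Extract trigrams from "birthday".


Word: "birthday" (length 8)
Number of trigrams = 8 - 3 + 1 = 6
  Position 0: "bir"
  Position 1: "irt"
  Position 2: "rth"
  Position 3: "thd"
  Position 4: "hda"
  Position 5: "day"
Trigrams = "bir", "irt", "rth", "thd", "hda", "day"


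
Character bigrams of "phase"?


Word: "phase" (length 5)
Number of bigrams = 5 - 2 + 1 = 4
  Position 0: "ph"
  Position 1: "ha"
  Position 2: "as"
  Position 3: "se"
Bigrams = "ph", "ha", "as", "se"


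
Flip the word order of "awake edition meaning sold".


Original: "awake edition meaning sold"
Words (1..n): awake | edition | meaning | sold
Reversed (n..1): sold | meaning | edition | awake
Result = "sold meaning edition awake"


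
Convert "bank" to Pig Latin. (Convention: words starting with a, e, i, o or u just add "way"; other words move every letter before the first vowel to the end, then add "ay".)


Word: "bank"
Starts with consonant(s) → move to end, add 'ay'
Consonant cluster: "b"
Pig Latin = "ankbay"


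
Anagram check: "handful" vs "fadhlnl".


Word 1: "handful" → sorted: adfhlnu
Word 2: "fadhlnl" → sorted: adfhlln
Same letters? adfhlnu != adfhlln
Anagram = No


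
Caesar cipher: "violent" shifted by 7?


Word: "violent"
Shift: 7
Each letter → (letter + shift) mod 26:
  'v' (21) + 7 = 2 → 'c'
  'i' (8) + 7 = 15 → 'p'
  'o' (14) + 7 = 21 → 'v'
  'l' (11) + 7 = 18 → 's'
  'e' (4) + 7 = 11 → 'l'
  'n' (13) + 7 = 20 → 'u'
  't' (19) + 7 = 0 → 'a'
Result = "cpvslua"


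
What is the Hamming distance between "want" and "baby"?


Comparing character by character (same length = 4):
  Pos 0: 'w' vs 'b' !=
  Pos 1: 'a' vs 'a' =
  Pos 2: 'n' vs 'b' !=
  Pos 3: 't' vs 'y' !=
Hamming distance = 3


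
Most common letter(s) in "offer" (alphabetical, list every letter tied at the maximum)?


Word: "offer"
Letter counts:
  'e': 1
  'f': 2
  'o': 1
  'r': 1
Maximum count = 2
Most frequent = 'f' (2 times each)


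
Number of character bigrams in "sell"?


Word: "sell" (length 4)
Number of 2-grams = length - 2 + 1 = 4 - 2 + 1
= 3


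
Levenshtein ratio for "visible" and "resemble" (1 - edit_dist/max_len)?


Word 1: "visible" (length 7)
Word 2: "resemble" (length 8)
One optimal edit sequence:
  1. substitute 'v' -> 'r'  (+1)
  2. substitute 'i' -> 'e'  (+1)
  3. keep 's'
  4. insert 'e'  (+1)
  5. substitute 'i' -> 'm'  (+1)
  6. keep 'b'
  7. keep 'l'
  8. keep 'e'
Edit distance = 4
Max length = max(7, 8) = 8
Similarity = 1 - 4/8
= 0.5000


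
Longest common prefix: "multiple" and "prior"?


Word 1: "multiple"
Word 2: "prior"
Comparing from start:
  Pos 0: 'm' != 'p' (stop)
LCP = "" (length 0)


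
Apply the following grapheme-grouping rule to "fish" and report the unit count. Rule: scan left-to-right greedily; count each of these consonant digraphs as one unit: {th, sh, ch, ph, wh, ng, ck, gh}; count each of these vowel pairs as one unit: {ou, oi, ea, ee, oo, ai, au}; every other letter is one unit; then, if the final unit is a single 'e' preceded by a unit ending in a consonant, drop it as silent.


Word: "fish" (4 letters)
Left-to-right scan:
  (1) 'f' (letter)
  (2) 'i' (letter)
  (3) 'sh' (digraph)
Units from scan: 3
Sound units = 3 units


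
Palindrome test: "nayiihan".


Word: "nayiihan"
Reversed: "nahiiyan"
Forward == Backward? nayiihan != nahiiyan
Palindrome = No


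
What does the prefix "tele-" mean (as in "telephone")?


Prefix: tele-
As in: telephone -> tele- + phone
Meaning = distant


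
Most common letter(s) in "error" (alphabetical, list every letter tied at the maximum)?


Word: "error"
Letter counts:
  'e': 1
  'o': 1
  'r': 3
Maximum count = 3
Most frequent = 'r' (3 times each)


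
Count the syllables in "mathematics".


Word: "mathematics"
Syllable breakdown: math · e · mat · ics
Counting: 4 parts
= 4 syllables


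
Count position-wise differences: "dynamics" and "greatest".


Comparing character by character (same length = 8):
  Pos 0: 'd' vs 'g' !=
  Pos 1: 'y' vs 'r' !=
  Pos 2: 'n' vs 'e' !=
  Pos 3: 'a' vs 'a' =
  Pos 4: 'm' vs 't' !=
  Pos 5: 'i' vs 'e' !=
  Pos 6: 'c' vs 's' !=
  Pos 7: 's' vs 't' !=
Hamming distance = 7


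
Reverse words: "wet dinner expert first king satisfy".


Original: "wet dinner expert first king satisfy"
Words (1..n): wet | dinner | expert | first | king | satisfy
Reversed (n..1): satisfy | king | first | expert | dinner | wet
Result = "satisfy king first expert dinner wet"


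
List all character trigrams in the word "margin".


Word: "margin" (length 6)
Number of trigrams = 6 - 3 + 1 = 4
  Position 0: "mar"
  Position 1: "arg"
  Position 2: "rgi"
  Position 3: "gin"
Trigrams = "mar", "arg", "rgi", "gin"


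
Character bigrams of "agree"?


Word: "agree" (length 5)
Number of bigrams = 5 - 2 + 1 = 4
  Position 0: "ag"
  Position 1: "gr"
  Position 2: "re"
  Position 3: "ee"
Bigrams = "ag", "gr", "re", "ee"


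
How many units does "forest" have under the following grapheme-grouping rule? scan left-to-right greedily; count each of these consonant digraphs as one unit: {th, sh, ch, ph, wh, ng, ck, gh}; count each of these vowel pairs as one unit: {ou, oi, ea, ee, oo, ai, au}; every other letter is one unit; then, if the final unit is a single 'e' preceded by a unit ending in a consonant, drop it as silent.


Word: "forest" (6 letters)
Left-to-right scan:
  (1) 'f' (letter)
  (2) 'o' (letter)
  (3) 'r' (letter)
  (4) 'e' (letter)
  (5) 's' (letter)
  (6) 't' (letter)
Units from scan: 6
Sound units = 6 units


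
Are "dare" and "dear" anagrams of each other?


Word 1: "dare" → sorted: ader
Word 2: "dear" → sorted: ader
Same letters? ader == ader
Anagram = Yes


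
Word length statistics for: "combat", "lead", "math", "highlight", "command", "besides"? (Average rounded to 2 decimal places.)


Lengths: "combat"=6, "lead"=4, "math"=4, "highlight"=9, "command"=7, "besides"=7
Sum = 37, Count = 6
Average = 37/6 = 6.17
= avg=6.17, min=4, max=9


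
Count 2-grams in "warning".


Word: "warning" (length 7)
Number of 2-grams = length - 2 + 1 = 7 - 2 + 1
= 6


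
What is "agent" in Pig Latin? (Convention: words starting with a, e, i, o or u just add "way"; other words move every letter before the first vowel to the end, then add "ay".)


Word: "agent"
Starts with vowel → add 'way'
Pig Latin = "agentway"


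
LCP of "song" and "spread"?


Word 1: "song"
Word 2: "spread"
Comparing from start:
  Pos 0: 's' == 's'
  Pos 1: 'o' != 'p' (stop)
LCP = "s" (length 1)


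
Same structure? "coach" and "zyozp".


Pattern of "coach": [0, 1, 2, 0, 3]
Pattern of "zyozp": [0, 1, 2, 0, 3]
Patterns match
Same pattern = Yes


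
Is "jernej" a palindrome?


Word: "jernej"
Reversed: "jenrej"
Forward == Backward? jernej != jenrej
Palindrome = No


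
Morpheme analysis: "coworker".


Word: "coworker"
Morphemes: co- | work | -er
Each morpheme carries meaning
= 3 morphemes


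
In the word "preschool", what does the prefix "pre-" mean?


Prefix: pre-
Example: preschool = pre- + school
Meaning = before


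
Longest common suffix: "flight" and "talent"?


Word 1: "flight"
Word 2: "talent"
Comparing from end:
  Pos -1: 't' == 't'
  Pos -2: 'h' != 'n' (stop)
LCS = "t" (length 1)


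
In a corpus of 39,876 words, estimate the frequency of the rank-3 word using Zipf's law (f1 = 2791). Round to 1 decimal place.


Zipf's law: f(r) = f(1) / r
f(1) = 2791
f(3) = 2791 / 3
= 930.3 occurrences


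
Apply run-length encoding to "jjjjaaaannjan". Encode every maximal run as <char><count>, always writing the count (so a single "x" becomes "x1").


String: "jjjjaaaannjan"
Scanning for consecutive runs:
  'j' x 4
  'a' x 4
  'n' x 2
  'j' x 1
  'a' x 1
  'n' x 1
RLE = "j4a4n2j1a1n1"


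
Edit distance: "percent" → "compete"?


Word 1: "percent" (length 7)
Word 2: "compete" (length 7)
One optimal edit sequence (insert/delete/substitute each cost 1):
  1. substitute 'p' -> 'c'  (+1)
  2. substitute 'e' -> 'o'  (+1)
  3. substitute 'r' -> 'm'  (+1)
  4. substitute 'c' -> 'p'  (+1)
  5. keep 'e'
  6. substitute 'n' -> 't'  (+1)
  7. substitute 't' -> 'e'  (+1)
Total edit operations: 6
Edit distance = 6


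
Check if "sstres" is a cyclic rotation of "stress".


Word: "stress", Candidate: "sstres"
Method: check if candidate is substring of word+word
"stressstress" contains "sstres"? Yes
Is rotation = Yes


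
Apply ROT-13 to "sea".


Word: "sea"
Shift: 13
Each letter → (letter + shift) mod 26:
  's' (18) + 13 = 5 → 'f'
  'e' (4) + 13 = 17 → 'r'
  'a' (0) + 13 = 13 → 'n'
Result = "frn"


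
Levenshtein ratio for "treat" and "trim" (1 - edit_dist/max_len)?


Word 1: "treat" (length 5)
Word 2: "trim" (length 4)
One optimal edit sequence:
  1. keep 't'
  2. keep 'r'
  3. delete 'e'  (+1)
  4. substitute 'a' -> 'i'  (+1)
  5. substitute 't' -> 'm'  (+1)
Edit distance = 3
Max length = max(5, 4) = 5
Similarity = 1 - 3/5
= 0.4000


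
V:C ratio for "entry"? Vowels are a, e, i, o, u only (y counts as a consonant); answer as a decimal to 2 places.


Word: "entry"
Vowels (a,e,i,o,u): 1
Consonants: 4
Ratio = 1/4
= 0.25


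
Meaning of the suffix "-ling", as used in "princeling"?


Suffix: -ling
As in: princeling -> prince + -ling
Meaning = small / young


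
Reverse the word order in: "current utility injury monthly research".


Original: "current utility injury monthly research"
Words (1..n): current | utility | injury | monthly | research
Reversed (n..1): research | monthly | injury | utility | current
Result = "research monthly injury utility current"


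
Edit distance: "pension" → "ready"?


Word 1: "pension" (length 7)
Word 2: "ready" (length 5)
One optimal edit sequence (insert/delete/substitute each cost 1):
  1. substitute 'p' -> 'r'  (+1)
  2. keep 'e'
  3. delete 'n'  (+1)
  4. delete 's'  (+1)
  5. substitute 'i' -> 'a'  (+1)
  6. substitute 'o' -> 'd'  (+1)
  7. substitute 'n' -> 'y'  (+1)
Total edit operations: 6
Edit distance = 6


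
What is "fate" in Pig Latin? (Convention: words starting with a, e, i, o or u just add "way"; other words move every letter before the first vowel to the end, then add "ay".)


Word: "fate"
Starts with consonant(s) → move to end, add 'ay'
Consonant cluster: "f"
Pig Latin = "atefay"


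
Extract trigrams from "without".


Word: "without" (length 7)
Number of trigrams = 7 - 3 + 1 = 5
  Position 0: "wit"
  Position 1: "ith"
  Position 2: "tho"
  Position 3: "hou"
  Position 4: "out"
Trigrams = "wit", "ith", "tho", "hou", "out"


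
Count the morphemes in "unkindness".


Word: "unkindness"
Morphemes: un- / kind / -ness
Each morpheme carries meaning
= 3 morphemes


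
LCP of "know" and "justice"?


Word 1: "know"
Word 2: "justice"
Comparing from start:
  Pos 0: 'k' != 'j' (stop)
LCP = "" (length 0)


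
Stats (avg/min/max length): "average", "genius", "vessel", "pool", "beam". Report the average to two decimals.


Lengths: "average"=7, "genius"=6, "vessel"=6, "pool"=4, "beam"=4
Sum = 27, Count = 5
Average = 27/5 = 5.40
= avg=5.40, min=4, max=7


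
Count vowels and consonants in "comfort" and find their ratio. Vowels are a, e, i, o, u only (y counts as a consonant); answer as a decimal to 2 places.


Word: "comfort"
Vowels (a,e,i,o,u): 2
Consonants: 5
Ratio = 2/5
= 0.40


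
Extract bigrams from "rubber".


Word: "rubber" (length 6)
Number of bigrams = 6 - 2 + 1 = 5
  Position 0: "ru"
  Position 1: "ub"
  Position 2: "bb"
  Position 3: "be"
  Position 4: "er"
Bigrams = "ru", "ub", "bb", "be", "er"


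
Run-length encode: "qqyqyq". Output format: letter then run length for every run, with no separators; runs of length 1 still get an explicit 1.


String: "qqyqyq"
Scanning for consecutive runs:
  'q' x 2
  'y' x 1
  'q' x 1
  'y' x 1
  'q' x 1
RLE = "q2y1q1y1q1"


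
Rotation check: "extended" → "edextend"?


Word: "extended", Candidate: "edextend"
Method: check if candidate is substring of word+word
"extendedextended" contains "edextend"? Yes
Is rotation = Yes
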